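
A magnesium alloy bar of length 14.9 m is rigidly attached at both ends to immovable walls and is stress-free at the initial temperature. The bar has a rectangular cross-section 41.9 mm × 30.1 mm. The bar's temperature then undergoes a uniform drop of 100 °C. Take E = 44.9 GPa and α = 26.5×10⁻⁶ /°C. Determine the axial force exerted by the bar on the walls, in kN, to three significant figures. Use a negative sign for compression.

Free thermal expansion αLΔT = 26.5e-6 · 14900 · -100 = -39.48 mm.
The walls impose strain ε = −(-39.48)/14900 = 2.6500e-03; σ = Eε = 44900 · 2.6500e-03 = 119 MPa.
Wall reaction R = σ·A = 119·1261 = 150100 N = 150.1 kN.

150 kN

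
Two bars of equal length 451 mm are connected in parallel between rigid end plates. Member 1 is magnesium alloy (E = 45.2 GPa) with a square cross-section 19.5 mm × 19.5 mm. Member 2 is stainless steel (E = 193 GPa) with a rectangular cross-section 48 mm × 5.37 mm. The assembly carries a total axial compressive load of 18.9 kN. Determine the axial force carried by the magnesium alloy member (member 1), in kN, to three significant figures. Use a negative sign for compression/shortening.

-4.85 kN

A_1 = 380.2 mm².
A_2 = 257.8 mm².
Equal strain + equilibrium ⇒ each member carries load in proportion to AE: A₁E₁ = 17190000 N, A₂E₂ = 49750000 N, ΣAE = 66930000 N.
F₁ = P·A₁E₁/ΣAE = -18900·17190000/66930000 = -4853 N.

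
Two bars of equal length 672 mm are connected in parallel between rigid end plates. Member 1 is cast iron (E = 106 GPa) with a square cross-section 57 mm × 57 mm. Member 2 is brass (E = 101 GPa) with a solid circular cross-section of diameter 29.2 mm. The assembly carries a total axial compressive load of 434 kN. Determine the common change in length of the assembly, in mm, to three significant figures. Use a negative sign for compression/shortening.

A_1 = 3249 mm².
A_2 = 669.7 mm².
Equal strain + equilibrium ⇒ each member carries load in proportion to AE: A₁E₁ = 344400000 N, A₂E₂ = 67640000 N, ΣAE = 412000000 N.
δ = PL/ΣAE = -434000·672/412000000 = -0.7078 mm.

-0.708 mm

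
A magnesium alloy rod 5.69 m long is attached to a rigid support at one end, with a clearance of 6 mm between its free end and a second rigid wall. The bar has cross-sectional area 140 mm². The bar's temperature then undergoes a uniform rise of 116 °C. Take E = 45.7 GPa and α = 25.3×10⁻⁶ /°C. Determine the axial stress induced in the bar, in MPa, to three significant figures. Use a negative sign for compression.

-85.9 MPa

Free thermal expansion αLΔT = 25.3e-6 · 5690 · 116 = 16.7 mm.
The walls engage after the gap closes; constrained expansion = 16.7 − 6 = 10.7 mm.
The walls impose strain ε = −(10.7)/5690 = -1.8803e-03; σ = Eε = 45700 · -1.8803e-03 = -85.93 MPa.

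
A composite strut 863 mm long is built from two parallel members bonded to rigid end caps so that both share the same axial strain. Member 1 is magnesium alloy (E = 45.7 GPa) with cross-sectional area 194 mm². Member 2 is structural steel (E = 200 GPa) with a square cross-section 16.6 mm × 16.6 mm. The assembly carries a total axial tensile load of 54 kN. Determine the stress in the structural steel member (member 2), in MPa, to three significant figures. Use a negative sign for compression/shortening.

169 MPa

A_2 = 275.6 mm².
Equal strain + equilibrium ⇒ each member carries load in proportion to AE: A₁E₁ = 8866000 N, A₂E₂ = 55110000 N, ΣAE = 63980000 N.
σ₂ = P·E₂/ΣAE = 54000·200000/63980000 = 168.8 MPa.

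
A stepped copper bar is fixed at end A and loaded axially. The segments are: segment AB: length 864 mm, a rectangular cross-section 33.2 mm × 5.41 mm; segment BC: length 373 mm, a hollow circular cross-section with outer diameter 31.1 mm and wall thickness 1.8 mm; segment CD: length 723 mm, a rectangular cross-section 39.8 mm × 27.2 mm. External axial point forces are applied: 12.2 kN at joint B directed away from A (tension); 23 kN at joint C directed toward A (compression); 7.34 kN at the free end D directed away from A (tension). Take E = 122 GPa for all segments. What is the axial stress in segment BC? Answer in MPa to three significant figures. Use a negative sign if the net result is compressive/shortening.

Internal axial forces (sectioning from the free end, tension +): N_CD = 7.34 kN, N_BC = -15.66 kN, N_AB = -3.46 kN.
A_BC = 165.7 mm².
σ_BC = N_BC/A_BC = -15660/165.7 = -94.52 MPa.

-94.5 MPa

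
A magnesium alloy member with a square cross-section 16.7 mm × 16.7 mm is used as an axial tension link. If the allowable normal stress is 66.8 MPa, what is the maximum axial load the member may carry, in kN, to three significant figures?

A = 278.9 mm².
P_max = σ_allow · A = 66.8 · 278.9 = 18630 N = 18.63 kN.

18.6 kN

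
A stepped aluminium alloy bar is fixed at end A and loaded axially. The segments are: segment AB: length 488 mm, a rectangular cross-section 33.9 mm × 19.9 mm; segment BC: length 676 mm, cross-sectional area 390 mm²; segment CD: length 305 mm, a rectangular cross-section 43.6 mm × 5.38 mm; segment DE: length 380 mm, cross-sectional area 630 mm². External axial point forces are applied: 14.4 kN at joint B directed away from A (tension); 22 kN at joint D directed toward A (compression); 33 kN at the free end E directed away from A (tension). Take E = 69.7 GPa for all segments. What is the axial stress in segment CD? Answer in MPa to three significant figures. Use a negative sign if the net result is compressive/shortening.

Internal axial forces (sectioning from the free end, tension +): N_DE = 33 kN, N_CD = 11 kN, N_BC = 11 kN, N_AB = 25.4 kN.
A_CD = 234.6 mm².
σ_CD = N_CD/A_CD = 11000/234.6 = 46.89 MPa.

46.9 MPa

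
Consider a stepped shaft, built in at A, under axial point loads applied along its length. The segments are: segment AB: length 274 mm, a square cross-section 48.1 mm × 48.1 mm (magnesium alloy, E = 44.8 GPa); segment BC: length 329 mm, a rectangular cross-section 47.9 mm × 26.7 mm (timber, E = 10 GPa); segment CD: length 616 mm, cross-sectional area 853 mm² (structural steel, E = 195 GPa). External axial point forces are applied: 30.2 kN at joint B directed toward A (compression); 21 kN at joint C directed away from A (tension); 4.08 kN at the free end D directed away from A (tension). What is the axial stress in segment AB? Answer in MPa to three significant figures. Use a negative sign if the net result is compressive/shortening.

-2.21 MPa

Internal axial forces (sectioning from the free end, tension +): N_CD = 4.08 kN, N_BC = 25.08 kN, N_AB = -5.12 kN.
A_AB = 2314 mm².
σ_AB = N_AB/A_AB = -5120/2314 = -2.213 MPa.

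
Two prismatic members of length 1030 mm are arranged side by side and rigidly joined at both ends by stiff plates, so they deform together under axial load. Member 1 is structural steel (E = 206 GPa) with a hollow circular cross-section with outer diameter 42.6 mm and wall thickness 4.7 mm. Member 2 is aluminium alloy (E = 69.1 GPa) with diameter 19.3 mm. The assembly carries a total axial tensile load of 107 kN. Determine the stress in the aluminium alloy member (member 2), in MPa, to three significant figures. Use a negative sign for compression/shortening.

54.6 MPa

A_1 = 559.6 mm².
A_2 = 292.6 mm².
Equal strain + equilibrium ⇒ each member carries load in proportion to AE: A₁E₁ = 115300000 N, A₂E₂ = 20220000 N, ΣAE = 135500000 N.
σ₂ = P·E₂/ΣAE = 107000·69100/135500000 = 54.57 MPa.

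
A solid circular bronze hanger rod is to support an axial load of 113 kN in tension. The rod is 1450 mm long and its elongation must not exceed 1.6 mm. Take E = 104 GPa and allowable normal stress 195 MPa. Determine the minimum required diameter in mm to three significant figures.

Required area A ≥ P/σ_allow = 113000/195 = 579.5 mm².
For a solid circular section, d ≥ √(4A/π) = 27.16 mm.
Elongation limit: A ≥ PL/(Eδ_allow) = 113000·1450/(104000·1.6) = 984.7 mm² ⇒ d ≥ 35.41 mm.
The elongation limit governs.

35.4 mm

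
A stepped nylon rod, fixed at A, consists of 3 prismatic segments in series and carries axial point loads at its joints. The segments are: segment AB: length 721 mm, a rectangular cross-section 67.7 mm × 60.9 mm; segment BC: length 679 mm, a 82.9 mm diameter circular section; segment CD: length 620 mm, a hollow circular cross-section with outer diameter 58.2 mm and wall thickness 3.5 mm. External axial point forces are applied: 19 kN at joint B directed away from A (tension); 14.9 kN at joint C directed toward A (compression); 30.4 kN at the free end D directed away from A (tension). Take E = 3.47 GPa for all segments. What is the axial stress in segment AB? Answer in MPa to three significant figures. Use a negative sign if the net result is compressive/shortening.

8.37 MPa

Internal axial forces (sectioning from the free end, tension +): N_CD = 30.4 kN, N_BC = 15.5 kN, N_AB = 34.5 kN.
A_AB = 4123 mm².
σ_AB = N_AB/A_AB = 34500/4123 = 8.368 MPa.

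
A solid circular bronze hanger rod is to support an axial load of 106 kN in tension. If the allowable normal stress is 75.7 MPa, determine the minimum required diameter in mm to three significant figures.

Required area A ≥ P/σ_allow = 106000/75.7 = 1400 mm².
For a solid circular section, d ≥ √(4A/π) = 42.22 mm.

42.2 mm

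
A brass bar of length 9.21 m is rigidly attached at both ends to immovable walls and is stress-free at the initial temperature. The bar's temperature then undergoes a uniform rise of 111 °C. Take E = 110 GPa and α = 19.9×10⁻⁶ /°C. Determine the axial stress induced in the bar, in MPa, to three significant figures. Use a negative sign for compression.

Free thermal expansion αLΔT = 19.9e-6 · 9210 · 111 = 20.34 mm.
The walls impose strain ε = −(20.34)/9210 = -2.2089e-03; σ = Eε = 110000 · -2.2089e-03 = -243 MPa.

-243 MPa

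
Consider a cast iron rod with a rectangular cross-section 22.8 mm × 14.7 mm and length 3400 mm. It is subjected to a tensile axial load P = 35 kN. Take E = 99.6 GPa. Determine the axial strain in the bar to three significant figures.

A = 335.2 mm².
σ = N/A = 104.4 MPa; ε = σ/E = 104.4/99600 = 1.048e-03.

0.00105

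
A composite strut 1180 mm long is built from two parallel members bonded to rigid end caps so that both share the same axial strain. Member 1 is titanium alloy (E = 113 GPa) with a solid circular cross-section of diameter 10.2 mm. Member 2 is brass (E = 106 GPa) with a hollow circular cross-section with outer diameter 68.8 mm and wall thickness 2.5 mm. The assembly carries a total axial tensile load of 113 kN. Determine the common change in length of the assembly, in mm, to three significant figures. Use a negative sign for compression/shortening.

2.07 mm

A_1 = 81.71 mm².
A_2 = 520.7 mm².
Equal strain + equilibrium ⇒ each member carries load in proportion to AE: A₁E₁ = 9234000 N, A₂E₂ = 55200000 N, ΣAE = 64430000 N.
δ = PL/ΣAE = 113000·1180/64430000 = 2.07 mm.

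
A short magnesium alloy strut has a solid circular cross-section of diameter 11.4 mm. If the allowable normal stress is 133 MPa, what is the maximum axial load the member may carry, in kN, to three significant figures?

13.6 kN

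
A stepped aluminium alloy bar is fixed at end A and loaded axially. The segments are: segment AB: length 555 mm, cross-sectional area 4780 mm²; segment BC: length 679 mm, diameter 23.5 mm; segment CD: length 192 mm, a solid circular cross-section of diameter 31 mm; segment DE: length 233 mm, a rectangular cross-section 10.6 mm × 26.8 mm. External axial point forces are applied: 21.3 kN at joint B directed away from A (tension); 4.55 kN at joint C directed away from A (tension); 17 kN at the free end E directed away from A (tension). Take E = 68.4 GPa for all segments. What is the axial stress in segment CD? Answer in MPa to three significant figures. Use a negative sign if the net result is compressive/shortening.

Internal axial forces (sectioning from the free end, tension +): N_DE = 17 kN, N_CD = 17 kN, N_BC = 21.55 kN, N_AB = 42.85 kN.
A_CD = 754.8 mm².
σ_CD = N_CD/A_CD = 17000/754.8 = 22.52 MPa.

22.5 MPa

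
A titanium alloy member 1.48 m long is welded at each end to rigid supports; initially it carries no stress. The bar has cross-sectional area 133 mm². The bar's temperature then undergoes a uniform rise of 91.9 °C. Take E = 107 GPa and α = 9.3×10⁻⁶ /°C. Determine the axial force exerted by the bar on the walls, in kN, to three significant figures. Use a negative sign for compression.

-12.2 kN

Free thermal expansion αLΔT = 9.3e-6 · 1480 · 91.9 = 1.265 mm.
The walls impose strain ε = −(1.265)/1480 = -8.5467e-04; σ = Eε = 107000 · -8.5467e-04 = -91.45 MPa.
Wall reaction R = σ·A = -91.45·133 = -12160 N = -12.16 kN.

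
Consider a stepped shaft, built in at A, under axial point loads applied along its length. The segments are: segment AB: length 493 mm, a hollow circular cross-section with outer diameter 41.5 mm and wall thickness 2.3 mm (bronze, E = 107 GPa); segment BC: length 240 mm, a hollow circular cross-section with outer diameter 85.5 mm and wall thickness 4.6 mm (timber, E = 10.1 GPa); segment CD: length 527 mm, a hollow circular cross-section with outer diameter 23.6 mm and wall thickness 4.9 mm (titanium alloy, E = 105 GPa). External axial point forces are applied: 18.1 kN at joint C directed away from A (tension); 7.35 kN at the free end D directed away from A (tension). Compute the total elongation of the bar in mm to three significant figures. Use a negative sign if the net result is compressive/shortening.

Internal axial forces (sectioning from the free end, tension +): N_CD = 7.35 kN, N_BC = 25.45 kN, N_AB = 25.45 kN.
A_AB = 283.2 mm².
A_BC = 1169 mm².
A_CD = 287.9 mm².
δ_AB = 25450·493/(283.2·107000) = 0.414 mm
δ_BC = 25450·240/(1169·10100) = 0.5173 mm
δ_CD = 7350·527/(287.9·105000) = 0.1282 mm
δ = Σδ_i = 1.059 mm.

1.06 mm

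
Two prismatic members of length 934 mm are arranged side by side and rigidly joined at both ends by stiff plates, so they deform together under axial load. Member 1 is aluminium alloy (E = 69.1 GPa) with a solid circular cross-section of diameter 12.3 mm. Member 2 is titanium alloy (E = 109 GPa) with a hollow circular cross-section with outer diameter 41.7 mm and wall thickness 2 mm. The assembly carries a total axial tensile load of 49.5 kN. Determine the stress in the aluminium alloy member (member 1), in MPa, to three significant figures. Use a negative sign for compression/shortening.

96.6 MPa

A_1 = 118.8 mm².
A_2 = 249.4 mm².
Equal strain + equilibrium ⇒ each member carries load in proportion to AE: A₁E₁ = 8211000 N, A₂E₂ = 27190000 N, ΣAE = 35400000 N.
σ₁ = P·E₁/ΣAE = 49500·69100/35400000 = 96.62 MPa.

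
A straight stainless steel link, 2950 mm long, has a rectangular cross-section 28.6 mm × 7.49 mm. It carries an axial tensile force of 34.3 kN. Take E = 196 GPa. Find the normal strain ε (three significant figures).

A = 214.2 mm².
σ = N/A = 160.1 MPa; ε = σ/E = 160.1/196000 = 8.169e-04.

8.17e-04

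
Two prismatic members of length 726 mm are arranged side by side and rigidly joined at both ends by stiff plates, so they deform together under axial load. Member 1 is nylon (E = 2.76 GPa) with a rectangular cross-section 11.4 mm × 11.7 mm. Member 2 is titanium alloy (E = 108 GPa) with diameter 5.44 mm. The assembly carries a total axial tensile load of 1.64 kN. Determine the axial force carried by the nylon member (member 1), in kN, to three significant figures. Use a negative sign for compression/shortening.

0.210 kN

A_1 = 133.4 mm².
A_2 = 23.24 mm².
Equal strain + equilibrium ⇒ each member carries load in proportion to AE: A₁E₁ = 368100 N, A₂E₂ = 2510000 N, ΣAE = 2878000 N.
F₁ = P·A₁E₁/ΣAE = 1640·368100/2878000 = 209.7 N.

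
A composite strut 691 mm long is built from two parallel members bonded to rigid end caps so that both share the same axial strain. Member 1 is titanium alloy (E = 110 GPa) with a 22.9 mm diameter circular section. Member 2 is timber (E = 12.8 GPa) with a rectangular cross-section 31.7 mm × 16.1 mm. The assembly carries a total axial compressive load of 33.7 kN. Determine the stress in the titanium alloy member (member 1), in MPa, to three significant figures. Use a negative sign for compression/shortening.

A_1 = 411.9 mm².
A_2 = 510.4 mm².
Equal strain + equilibrium ⇒ each member carries load in proportion to AE: A₁E₁ = 45310000 N, A₂E₂ = 6533000 N, ΣAE = 51840000 N.
σ₁ = P·E₁/ΣAE = -33700·110000/51840000 = -71.51 MPa.

-71.5 MPa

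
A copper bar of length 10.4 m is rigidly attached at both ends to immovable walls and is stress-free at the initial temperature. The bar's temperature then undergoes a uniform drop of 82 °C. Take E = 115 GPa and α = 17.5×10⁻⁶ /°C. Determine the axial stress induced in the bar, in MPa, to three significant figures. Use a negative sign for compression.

165 MPa

Free thermal expansion αLΔT = 17.5e-6 · 10400 · -82 = -14.92 mm.
The walls impose strain ε = −(-14.92)/10400 = 1.4350e-03; σ = Eε = 115000 · 1.4350e-03 = 165 MPa.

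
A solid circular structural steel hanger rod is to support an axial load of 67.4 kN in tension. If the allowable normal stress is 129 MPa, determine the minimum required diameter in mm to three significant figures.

25.8 mm

Required area A ≥ P/σ_allow = 67400/129 = 522.5 mm².
For a solid circular section, d ≥ √(4A/π) = 25.79 mm.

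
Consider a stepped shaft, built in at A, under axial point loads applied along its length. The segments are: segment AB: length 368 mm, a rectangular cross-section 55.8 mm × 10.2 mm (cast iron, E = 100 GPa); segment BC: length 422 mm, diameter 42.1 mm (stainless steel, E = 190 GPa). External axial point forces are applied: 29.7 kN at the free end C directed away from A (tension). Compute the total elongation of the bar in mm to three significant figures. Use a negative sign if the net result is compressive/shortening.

Internal axial forces (sectioning from the free end, tension +): N_BC = 29.7 kN, N_AB = 29.7 kN.
A_AB = 569.2 mm².
A_BC = 1392 mm².
δ_AB = 29700·368/(569.2·100000) = 0.192 mm
δ_BC = 29700·422/(1392·190000) = 0.04739 mm
δ = Σδ_i = 0.2394 mm.

0.239 mm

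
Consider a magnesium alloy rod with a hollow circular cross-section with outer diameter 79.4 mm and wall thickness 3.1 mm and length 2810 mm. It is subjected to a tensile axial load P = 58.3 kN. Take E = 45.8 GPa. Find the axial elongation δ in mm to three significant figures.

4.81 mm

A = 743.1 mm².
δ_mech = NL/(AE) = 58300·2810/(743.1·45800) = 4.814 mm.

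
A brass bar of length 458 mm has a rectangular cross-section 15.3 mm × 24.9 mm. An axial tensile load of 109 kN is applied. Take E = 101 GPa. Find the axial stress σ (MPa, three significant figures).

286 MPa

A = 381 mm².
σ = N/A = 109000/381 = 286.1 MPa.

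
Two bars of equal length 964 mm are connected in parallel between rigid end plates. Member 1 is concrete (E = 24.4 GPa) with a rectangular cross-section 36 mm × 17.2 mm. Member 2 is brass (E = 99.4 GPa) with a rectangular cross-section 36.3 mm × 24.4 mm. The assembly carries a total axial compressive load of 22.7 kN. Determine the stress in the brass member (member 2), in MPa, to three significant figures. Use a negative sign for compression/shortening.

A_1 = 619.2 mm².
A_2 = 885.7 mm².
Equal strain + equilibrium ⇒ each member carries load in proportion to AE: A₁E₁ = 15110000 N, A₂E₂ = 88040000 N, ΣAE = 103100000 N.
σ₂ = P·E₂/ΣAE = -22700·99400/103100000 = -21.87 MPa.

-21.9 MPa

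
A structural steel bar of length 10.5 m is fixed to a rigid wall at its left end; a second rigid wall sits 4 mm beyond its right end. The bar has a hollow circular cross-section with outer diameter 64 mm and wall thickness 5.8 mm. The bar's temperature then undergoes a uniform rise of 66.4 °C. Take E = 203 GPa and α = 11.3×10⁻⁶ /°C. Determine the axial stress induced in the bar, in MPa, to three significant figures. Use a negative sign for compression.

-75.0 MPa

Free thermal expansion αLΔT = 11.3e-6 · 10500 · 66.4 = 7.878 mm.
The walls engage after the gap closes; constrained expansion = 7.878 − 4 = 3.878 mm.
The walls impose strain ε = −(3.878)/10500 = -3.6937e-04; σ = Eε = 203000 · -3.6937e-04 = -74.98 MPa.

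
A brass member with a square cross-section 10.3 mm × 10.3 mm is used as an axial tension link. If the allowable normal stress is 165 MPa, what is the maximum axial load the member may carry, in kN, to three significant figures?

17.5 kN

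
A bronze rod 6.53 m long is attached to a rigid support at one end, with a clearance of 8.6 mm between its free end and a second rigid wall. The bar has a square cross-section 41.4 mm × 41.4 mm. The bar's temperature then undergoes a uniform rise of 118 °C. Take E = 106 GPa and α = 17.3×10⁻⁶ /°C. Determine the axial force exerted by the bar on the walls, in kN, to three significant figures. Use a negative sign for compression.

Free thermal expansion αLΔT = 17.3e-6 · 6530 · 118 = 13.33 mm.
The walls engage after the gap closes; constrained expansion = 13.33 − 8.6 = 4.73 mm.
The walls impose strain ε = −(4.73)/6530 = -7.2440e-04; σ = Eε = 106000 · -7.2440e-04 = -76.79 MPa.
Wall reaction R = σ·A = -76.79·1714 = -131600 N = -131.6 kN.

-132 kN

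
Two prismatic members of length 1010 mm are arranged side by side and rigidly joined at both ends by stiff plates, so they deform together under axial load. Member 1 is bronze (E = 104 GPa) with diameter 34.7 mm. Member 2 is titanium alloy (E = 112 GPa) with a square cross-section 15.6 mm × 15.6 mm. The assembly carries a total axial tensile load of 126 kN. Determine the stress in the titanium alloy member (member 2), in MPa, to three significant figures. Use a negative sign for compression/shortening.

112 MPa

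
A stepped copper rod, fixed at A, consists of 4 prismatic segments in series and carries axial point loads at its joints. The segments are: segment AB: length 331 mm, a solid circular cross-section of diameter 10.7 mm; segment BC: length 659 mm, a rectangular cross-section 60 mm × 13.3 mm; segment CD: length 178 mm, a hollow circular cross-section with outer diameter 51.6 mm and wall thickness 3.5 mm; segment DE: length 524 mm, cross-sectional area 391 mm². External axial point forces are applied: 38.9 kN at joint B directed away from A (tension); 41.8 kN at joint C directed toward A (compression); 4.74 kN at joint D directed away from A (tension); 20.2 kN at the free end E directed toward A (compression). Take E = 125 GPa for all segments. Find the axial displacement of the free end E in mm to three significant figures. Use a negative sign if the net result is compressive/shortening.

-1.18 mm

Internal axial forces (sectioning from the free end, tension +): N_DE = -20.2 kN, N_CD = -15.46 kN, N_BC = -57.26 kN, N_AB = -18.36 kN.
A_AB = 89.92 mm².
A_BC = 798 mm².
A_CD = 528.9 mm².
δ_AB = -18360·331/(89.92·125000) = -0.5407 mm
δ_BC = -57260·659/(798·125000) = -0.3783 mm
δ_CD = -15460·178/(528.9·125000) = -0.04163 mm
δ_DE = -20200·524/(391·125000) = -0.2166 mm
δ = Σδ_i = -1.177 mm.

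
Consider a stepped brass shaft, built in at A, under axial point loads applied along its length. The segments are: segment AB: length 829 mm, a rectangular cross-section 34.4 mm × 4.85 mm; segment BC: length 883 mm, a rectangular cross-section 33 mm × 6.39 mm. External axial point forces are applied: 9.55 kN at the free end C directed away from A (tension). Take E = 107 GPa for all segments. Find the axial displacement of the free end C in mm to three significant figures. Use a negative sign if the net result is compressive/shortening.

Internal axial forces (sectioning from the free end, tension +): N_BC = 9.55 kN, N_AB = 9.55 kN.
A_AB = 166.8 mm².
A_BC = 210.9 mm².
δ_AB = 9550·829/(166.8·107000) = 0.4435 mm
δ_BC = 9550·883/(210.9·107000) = 0.3737 mm
δ = Σδ_i = 0.8172 mm.

0.817 mm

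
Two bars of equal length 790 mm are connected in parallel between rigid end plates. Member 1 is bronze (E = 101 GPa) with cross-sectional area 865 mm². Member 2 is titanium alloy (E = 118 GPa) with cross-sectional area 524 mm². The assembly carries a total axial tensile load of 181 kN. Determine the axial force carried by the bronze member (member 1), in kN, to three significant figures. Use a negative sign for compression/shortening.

Equal strain + equilibrium ⇒ each member carries load in proportion to AE: A₁E₁ = 87360000 N, A₂E₂ = 61830000 N, ΣAE = 149200000 N.
F₁ = P·A₁E₁/ΣAE = 181000·87360000/149200000 = 106000 N.

106 kN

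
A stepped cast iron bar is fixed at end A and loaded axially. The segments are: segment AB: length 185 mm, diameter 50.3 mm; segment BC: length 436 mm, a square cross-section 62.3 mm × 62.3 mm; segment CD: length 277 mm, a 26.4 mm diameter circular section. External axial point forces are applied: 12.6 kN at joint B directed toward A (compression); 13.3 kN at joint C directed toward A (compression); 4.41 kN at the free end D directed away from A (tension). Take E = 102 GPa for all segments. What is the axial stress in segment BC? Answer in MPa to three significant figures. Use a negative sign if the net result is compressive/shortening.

Internal axial forces (sectioning from the free end, tension +): N_CD = 4.41 kN, N_BC = -8.89 kN, N_AB = -21.49 kN.
A_BC = 3881 mm².
σ_BC = N_BC/A_BC = -8890/3881 = -2.29 MPa.

-2.29 MPa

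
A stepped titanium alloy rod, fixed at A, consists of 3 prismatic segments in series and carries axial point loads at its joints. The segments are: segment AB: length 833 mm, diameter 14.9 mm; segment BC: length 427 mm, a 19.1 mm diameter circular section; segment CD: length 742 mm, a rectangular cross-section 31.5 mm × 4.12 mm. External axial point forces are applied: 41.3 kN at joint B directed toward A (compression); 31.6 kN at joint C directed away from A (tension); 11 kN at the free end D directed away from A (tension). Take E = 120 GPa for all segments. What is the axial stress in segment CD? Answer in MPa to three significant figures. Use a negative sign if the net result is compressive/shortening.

Internal axial forces (sectioning from the free end, tension +): N_CD = 11 kN, N_BC = 42.6 kN, N_AB = 1.3 kN.
A_CD = 129.8 mm².
σ_CD = N_CD/A_CD = 11000/129.8 = 84.76 MPa.

84.8 MPa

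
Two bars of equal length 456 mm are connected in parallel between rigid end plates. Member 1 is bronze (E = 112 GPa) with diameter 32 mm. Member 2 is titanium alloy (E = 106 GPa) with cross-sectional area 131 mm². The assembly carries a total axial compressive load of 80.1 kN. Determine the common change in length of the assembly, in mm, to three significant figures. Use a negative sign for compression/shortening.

-0.351 mm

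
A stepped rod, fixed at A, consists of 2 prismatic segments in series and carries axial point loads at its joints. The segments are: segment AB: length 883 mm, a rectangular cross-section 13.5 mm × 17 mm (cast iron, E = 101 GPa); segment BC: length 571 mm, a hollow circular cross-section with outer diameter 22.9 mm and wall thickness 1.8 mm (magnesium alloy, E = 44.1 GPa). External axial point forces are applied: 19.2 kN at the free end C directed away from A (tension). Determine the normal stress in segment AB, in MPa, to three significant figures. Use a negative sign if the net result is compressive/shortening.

83.7 MPa

Internal axial forces (sectioning from the free end, tension +): N_BC = 19.2 kN, N_AB = 19.2 kN.
A_AB = 229.5 mm².
σ_AB = N_AB/A_AB = 19200/229.5 = 83.66 MPa.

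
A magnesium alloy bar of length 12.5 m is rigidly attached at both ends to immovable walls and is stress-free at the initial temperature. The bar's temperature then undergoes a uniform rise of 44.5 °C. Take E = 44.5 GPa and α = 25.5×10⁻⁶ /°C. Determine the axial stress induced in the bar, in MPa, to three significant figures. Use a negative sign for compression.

-50.5 MPa

Free thermal expansion αLΔT = 25.5e-6 · 12500 · 44.5 = 14.18 mm.
The walls impose strain ε = −(14.18)/12500 = -1.1347e-03; σ = Eε = 44500 · -1.1347e-03 = -50.5 MPa.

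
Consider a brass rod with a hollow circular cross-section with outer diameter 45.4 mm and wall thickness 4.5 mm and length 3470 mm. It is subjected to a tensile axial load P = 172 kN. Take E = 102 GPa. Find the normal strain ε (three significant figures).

0.00292

A = 578.2 mm².
σ = N/A = 297.5 MPa; ε = σ/E = 297.5/102000 = 2.916e-03.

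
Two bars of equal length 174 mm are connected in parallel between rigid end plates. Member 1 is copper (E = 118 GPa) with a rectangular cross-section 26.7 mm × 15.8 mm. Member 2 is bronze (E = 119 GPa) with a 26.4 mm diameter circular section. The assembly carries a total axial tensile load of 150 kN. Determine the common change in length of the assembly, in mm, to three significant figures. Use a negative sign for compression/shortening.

0.227 mm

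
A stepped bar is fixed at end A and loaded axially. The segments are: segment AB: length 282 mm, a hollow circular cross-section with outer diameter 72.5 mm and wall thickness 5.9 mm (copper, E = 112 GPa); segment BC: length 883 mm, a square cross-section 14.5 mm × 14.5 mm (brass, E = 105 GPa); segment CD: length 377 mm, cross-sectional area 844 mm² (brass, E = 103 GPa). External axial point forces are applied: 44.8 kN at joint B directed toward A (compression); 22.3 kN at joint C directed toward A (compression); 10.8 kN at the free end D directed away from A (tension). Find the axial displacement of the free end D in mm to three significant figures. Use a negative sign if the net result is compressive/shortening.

-0.528 mm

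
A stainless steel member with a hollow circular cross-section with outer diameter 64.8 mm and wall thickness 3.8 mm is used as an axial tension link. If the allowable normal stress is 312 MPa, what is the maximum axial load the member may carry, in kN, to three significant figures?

A = 728.2 mm².
P_max = σ_allow · A = 312 · 728.2 = 227200 N = 227.2 kN.

227 kN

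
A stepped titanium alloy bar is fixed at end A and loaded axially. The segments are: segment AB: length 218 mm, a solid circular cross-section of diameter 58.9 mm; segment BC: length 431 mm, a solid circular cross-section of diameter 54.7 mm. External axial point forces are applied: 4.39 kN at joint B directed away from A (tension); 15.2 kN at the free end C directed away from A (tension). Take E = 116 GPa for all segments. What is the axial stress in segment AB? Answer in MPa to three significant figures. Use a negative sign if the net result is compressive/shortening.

7.19 MPa

Internal axial forces (sectioning from the free end, tension +): N_BC = 15.2 kN, N_AB = 19.59 kN.
A_AB = 2725 mm².
σ_AB = N_AB/A_AB = 19590/2725 = 7.19 MPa.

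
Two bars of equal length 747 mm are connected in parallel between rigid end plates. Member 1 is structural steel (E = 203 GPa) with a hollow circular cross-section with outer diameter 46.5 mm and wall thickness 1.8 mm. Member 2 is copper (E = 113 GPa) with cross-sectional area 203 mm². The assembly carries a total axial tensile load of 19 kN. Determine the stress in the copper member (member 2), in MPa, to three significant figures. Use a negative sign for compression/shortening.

28.9 MPa

A_1 = 252.8 mm².
Equal strain + equilibrium ⇒ each member carries load in proportion to AE: A₁E₁ = 51310000 N, A₂E₂ = 22940000 N, ΣAE = 74250000 N.
σ₂ = P·E₂/ΣAE = 19000·113000/74250000 = 28.92 MPa.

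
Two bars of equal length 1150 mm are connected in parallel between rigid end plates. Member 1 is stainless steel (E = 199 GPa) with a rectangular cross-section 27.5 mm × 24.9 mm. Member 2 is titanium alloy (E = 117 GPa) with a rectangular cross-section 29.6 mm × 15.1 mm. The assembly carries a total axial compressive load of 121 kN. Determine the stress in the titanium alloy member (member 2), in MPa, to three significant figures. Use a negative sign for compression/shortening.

-75.1 MPa

A_1 = 684.8 mm².
A_2 = 447 mm².
Equal strain + equilibrium ⇒ each member carries load in proportion to AE: A₁E₁ = 136300000 N, A₂E₂ = 52290000 N, ΣAE = 188600000 N.
σ₂ = P·E₂/ΣAE = -121000·117000/188600000 = -75.08 MPa.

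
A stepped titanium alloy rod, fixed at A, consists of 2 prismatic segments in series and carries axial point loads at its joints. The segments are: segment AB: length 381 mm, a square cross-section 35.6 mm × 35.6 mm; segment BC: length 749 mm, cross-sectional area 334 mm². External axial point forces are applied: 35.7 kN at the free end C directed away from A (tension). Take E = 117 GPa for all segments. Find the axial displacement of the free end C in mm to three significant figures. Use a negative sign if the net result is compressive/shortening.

Internal axial forces (sectioning from the free end, tension +): N_BC = 35.7 kN, N_AB = 35.7 kN.
A_AB = 1267 mm².
δ_AB = 35700·381/(1267·117000) = 0.09173 mm
δ_BC = 35700·749/(334·117000) = 0.6843 mm
δ = Σδ_i = 0.776 mm.

0.776 mm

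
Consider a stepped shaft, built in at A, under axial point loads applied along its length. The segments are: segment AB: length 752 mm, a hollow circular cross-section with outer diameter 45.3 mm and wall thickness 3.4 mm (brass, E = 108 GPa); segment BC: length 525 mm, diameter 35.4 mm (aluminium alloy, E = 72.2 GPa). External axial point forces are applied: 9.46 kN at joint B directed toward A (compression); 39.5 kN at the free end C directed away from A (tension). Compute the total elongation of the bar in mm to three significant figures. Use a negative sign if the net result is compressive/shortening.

Internal axial forces (sectioning from the free end, tension +): N_BC = 39.5 kN, N_AB = 30.04 kN.
A_AB = 447.6 mm².
A_BC = 984.2 mm².
δ_AB = 30040·752/(447.6·108000) = 0.4674 mm
δ_BC = 39500·525/(984.2·72200) = 0.2918 mm
δ = Σδ_i = 0.7592 mm.

0.759 mm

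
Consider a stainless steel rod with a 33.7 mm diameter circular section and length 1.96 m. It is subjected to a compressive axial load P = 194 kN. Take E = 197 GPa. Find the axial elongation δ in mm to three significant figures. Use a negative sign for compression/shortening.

-2.16 mm

A = 892 mm².
δ_mech = NL/(AE) = -194000·1960/(892·197000) = -2.164 mm.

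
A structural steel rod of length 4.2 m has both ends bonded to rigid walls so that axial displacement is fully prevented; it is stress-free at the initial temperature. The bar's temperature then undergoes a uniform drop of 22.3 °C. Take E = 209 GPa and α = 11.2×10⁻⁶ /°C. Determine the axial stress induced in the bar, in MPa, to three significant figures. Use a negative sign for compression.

52.2 MPa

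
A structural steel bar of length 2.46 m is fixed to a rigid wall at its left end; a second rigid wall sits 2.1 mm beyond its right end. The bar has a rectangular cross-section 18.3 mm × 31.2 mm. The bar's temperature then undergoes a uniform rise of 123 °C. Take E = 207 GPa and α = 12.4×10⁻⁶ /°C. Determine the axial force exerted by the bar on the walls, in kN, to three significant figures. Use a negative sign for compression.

Free thermal expansion αLΔT = 12.4e-6 · 2460 · 123 = 3.752 mm.
The walls engage after the gap closes; constrained expansion = 3.752 − 2.1 = 1.652 mm.
The walls impose strain ε = −(1.652)/2460 = -6.7154e-04; σ = Eε = 207000 · -6.7154e-04 = -139 MPa.
Wall reaction R = σ·A = -139·571 = -79370 N = -79.37 kN.

-79.4 kN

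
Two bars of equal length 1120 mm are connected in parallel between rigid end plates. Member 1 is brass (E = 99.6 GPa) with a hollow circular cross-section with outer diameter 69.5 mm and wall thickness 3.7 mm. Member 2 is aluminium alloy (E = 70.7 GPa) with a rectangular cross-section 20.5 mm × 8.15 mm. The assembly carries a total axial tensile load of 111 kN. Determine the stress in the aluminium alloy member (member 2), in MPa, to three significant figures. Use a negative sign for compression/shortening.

A_1 = 764.9 mm².
A_2 = 167.1 mm².
Equal strain + equilibrium ⇒ each member carries load in proportion to AE: A₁E₁ = 76180000 N, A₂E₂ = 11810000 N, ΣAE = 87990000 N.
σ₂ = P·E₂/ΣAE = 111000·70700/87990000 = 89.19 MPa.

89.2 MPa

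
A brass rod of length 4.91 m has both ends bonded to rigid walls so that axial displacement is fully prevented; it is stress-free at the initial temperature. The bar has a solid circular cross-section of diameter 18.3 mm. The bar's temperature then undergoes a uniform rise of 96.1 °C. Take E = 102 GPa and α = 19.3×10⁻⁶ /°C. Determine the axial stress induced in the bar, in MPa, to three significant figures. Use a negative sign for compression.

Free thermal expansion αLΔT = 19.3e-6 · 4910 · 96.1 = 9.107 mm.
The walls impose strain ε = −(9.107)/4910 = -1.8547e-03; σ = Eε = 102000 · -1.8547e-03 = -189.2 MPa.

-189 MPa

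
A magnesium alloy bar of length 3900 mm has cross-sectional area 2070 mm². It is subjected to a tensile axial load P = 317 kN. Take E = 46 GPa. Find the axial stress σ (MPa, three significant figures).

σ = N/A = 317000/2070 = 153.1 MPa.

153 MPa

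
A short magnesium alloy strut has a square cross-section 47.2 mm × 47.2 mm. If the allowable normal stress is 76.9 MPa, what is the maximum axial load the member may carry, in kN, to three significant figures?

171 kN

A = 2228 mm².
P_max = σ_allow · A = 76.9 · 2228 = 171300 N = 171.3 kN.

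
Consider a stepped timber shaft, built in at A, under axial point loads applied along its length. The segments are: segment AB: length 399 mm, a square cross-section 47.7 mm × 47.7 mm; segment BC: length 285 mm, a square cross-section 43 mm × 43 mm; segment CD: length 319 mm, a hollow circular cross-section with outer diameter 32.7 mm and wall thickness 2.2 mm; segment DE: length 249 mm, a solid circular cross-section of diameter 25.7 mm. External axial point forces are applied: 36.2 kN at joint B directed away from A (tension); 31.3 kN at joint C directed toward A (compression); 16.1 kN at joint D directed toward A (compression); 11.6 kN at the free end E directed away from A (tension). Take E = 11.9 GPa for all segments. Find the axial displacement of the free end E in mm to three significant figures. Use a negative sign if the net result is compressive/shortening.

Internal axial forces (sectioning from the free end, tension +): N_DE = 11.6 kN, N_CD = -4.5 kN, N_BC = -35.8 kN, N_AB = 0.4 kN.
A_AB = 2275 mm².
A_BC = 1849 mm².
A_CD = 210.8 mm².
A_DE = 518.7 mm².
δ_AB = 400·399/(2275·11900) = 0.005895 mm
δ_BC = -35800·285/(1849·11900) = -0.4637 mm
δ_CD = -4500·319/(210.8·11900) = -0.5722 mm
δ_DE = 11600·249/(518.7·11900) = 0.4679 mm
δ = Σδ_i = -0.5622 mm.

-0.562 mm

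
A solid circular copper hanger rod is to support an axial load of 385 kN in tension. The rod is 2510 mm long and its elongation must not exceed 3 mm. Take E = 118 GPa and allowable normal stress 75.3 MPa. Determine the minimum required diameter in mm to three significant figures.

Required area A ≥ P/σ_allow = 385000/75.3 = 5113 mm².
For a solid circular section, d ≥ √(4A/π) = 80.68 mm.
Elongation limit: A ≥ PL/(Eδ_allow) = 385000·2510/(118000·3) = 2730 mm² ⇒ d ≥ 58.96 mm.
The stress limit governs.

80.7 mm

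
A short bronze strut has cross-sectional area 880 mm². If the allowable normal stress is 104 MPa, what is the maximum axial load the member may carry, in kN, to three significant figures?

P_max = σ_allow · A = 104 · 880 = 91520 N = 91.52 kN.

91.5 kN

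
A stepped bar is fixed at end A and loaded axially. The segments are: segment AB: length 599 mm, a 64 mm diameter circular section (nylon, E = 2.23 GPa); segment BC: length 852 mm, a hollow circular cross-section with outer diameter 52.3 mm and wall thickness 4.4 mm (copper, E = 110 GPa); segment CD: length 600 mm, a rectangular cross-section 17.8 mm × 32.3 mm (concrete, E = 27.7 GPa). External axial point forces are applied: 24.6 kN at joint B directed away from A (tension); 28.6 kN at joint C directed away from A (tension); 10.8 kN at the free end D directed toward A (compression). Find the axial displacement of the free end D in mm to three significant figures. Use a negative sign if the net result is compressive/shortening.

Internal axial forces (sectioning from the free end, tension +): N_CD = -10.8 kN, N_BC = 17.8 kN, N_AB = 42.4 kN.
A_AB = 3217 mm².
A_BC = 662.1 mm².
A_CD = 574.9 mm².
δ_AB = 42400·599/(3217·2230) = 3.54 mm
δ_BC = 17800·852/(662.1·110000) = 0.2082 mm
δ_CD = -10800·600/(574.9·27700) = -0.4069 mm
δ = Σδ_i = 3.342 mm.

3.34 mm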